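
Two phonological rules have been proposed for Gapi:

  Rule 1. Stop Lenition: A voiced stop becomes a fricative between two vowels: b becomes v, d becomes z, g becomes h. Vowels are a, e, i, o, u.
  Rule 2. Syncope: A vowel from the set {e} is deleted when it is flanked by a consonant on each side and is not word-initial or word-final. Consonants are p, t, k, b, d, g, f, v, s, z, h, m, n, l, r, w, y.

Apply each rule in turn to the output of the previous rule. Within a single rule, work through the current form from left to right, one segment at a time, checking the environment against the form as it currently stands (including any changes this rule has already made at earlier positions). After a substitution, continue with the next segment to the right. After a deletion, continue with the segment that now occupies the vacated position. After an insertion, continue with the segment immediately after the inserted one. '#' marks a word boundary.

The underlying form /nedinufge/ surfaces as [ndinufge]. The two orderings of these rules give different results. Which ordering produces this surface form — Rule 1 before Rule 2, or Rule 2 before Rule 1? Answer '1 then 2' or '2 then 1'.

Order 1 then 2:
  1 Stop Lenition: [nedinufge] → [nezinufge]
  2 Syncope: [nezinufge] → [nzinufge]
  result: [nzinufge]
Order 2 then 1:
  2 Syncope: [nedinufge] → [ndinufge]
  1 Stop Lenition: no change — [ndinufge]
  result: [ndinufge]

2 then 1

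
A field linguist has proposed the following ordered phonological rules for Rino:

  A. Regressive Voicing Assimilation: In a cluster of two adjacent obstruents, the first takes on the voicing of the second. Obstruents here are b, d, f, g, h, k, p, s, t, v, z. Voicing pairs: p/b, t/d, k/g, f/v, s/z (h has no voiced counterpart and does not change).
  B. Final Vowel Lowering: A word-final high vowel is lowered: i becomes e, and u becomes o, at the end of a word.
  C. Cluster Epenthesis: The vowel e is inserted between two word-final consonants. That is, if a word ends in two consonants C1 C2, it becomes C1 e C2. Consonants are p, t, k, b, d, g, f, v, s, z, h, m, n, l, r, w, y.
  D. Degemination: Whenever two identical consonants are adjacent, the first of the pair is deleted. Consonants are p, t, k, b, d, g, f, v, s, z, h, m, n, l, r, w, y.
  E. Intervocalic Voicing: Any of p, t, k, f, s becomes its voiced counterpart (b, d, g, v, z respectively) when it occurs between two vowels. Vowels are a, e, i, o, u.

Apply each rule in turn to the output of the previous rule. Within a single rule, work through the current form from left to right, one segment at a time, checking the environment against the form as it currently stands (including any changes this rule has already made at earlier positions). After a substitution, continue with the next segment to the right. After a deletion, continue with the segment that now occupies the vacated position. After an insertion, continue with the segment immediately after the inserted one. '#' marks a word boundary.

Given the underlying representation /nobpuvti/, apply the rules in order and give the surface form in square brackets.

A Regressive Voicing Assimilation: [nobpuvti] → [noppufti]
B Final Vowel Lowering: [noppufti] → [noppufte]
C Cluster Epenthesis: no change — [noppufte]
D Degemination: [noppufte] → [nopufte]
E Intervocalic Voicing: [nopufte] → [nobufte]

[nobufte]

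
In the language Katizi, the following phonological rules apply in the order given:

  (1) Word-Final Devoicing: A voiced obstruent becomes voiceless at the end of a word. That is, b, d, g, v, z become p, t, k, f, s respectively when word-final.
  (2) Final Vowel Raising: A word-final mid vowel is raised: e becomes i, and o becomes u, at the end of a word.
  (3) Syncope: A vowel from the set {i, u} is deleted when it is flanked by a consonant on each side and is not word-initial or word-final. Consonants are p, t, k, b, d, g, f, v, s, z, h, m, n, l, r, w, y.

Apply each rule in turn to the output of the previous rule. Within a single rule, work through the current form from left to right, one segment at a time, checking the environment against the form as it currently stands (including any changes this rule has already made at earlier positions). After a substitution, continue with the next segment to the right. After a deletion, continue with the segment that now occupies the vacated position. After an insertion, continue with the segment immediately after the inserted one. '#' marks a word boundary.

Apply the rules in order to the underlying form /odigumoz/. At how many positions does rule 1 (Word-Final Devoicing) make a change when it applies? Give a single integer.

(1) Word-Final Devoicing: [odigumoz] → [odigumos]
(2) Final Vowel Raising: no change — [odigumos]
(3) Syncope: [odigumos] → [odgmos]
Rule 1 changed 1 position(s).

1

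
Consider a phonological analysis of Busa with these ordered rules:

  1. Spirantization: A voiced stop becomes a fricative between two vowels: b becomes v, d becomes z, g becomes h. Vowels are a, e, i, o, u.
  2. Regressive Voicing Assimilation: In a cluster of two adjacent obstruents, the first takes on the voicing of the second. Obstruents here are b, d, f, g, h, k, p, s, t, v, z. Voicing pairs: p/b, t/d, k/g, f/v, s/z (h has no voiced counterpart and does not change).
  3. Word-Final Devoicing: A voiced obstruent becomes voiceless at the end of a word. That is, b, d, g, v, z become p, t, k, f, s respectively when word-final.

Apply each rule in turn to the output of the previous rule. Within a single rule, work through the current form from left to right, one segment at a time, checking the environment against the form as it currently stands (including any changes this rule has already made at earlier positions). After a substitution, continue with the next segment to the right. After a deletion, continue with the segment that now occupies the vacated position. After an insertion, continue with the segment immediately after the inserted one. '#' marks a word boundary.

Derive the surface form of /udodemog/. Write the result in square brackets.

[uzozemok]

1 Spirantization: [udodemog] → [uzozemog]
2 Regressive Voicing Assimilation: no change — [uzozemog]
3 Word-Final Devoicing: [uzozemog] → [uzozemok]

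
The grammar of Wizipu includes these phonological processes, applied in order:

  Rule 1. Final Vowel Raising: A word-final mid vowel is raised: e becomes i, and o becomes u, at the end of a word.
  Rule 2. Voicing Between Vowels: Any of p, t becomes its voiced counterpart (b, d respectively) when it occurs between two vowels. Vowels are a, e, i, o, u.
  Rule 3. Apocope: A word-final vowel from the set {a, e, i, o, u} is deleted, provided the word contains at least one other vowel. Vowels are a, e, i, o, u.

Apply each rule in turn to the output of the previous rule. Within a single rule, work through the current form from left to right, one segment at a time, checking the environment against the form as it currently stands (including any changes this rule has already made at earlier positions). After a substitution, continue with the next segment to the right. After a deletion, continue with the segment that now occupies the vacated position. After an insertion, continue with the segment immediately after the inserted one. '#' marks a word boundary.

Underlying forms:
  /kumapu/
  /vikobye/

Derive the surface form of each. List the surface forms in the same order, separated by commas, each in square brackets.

[kumab], [vikoby]

/kumapu/:
  Rule 1 Final Vowel Raising: no change — [kumapu]
  Rule 2 Voicing Between Vowels: [kumapu] → [kumabu]
  Rule 3 Apocope: [kumabu] → [kumab]
/vikobye/:
  Rule 1 Final Vowel Raising: [vikobye] → [vikobyi]
  Rule 2 Voicing Between Vowels: no change — [vikobyi]
  Rule 3 Apocope: [vikobyi] → [vikoby]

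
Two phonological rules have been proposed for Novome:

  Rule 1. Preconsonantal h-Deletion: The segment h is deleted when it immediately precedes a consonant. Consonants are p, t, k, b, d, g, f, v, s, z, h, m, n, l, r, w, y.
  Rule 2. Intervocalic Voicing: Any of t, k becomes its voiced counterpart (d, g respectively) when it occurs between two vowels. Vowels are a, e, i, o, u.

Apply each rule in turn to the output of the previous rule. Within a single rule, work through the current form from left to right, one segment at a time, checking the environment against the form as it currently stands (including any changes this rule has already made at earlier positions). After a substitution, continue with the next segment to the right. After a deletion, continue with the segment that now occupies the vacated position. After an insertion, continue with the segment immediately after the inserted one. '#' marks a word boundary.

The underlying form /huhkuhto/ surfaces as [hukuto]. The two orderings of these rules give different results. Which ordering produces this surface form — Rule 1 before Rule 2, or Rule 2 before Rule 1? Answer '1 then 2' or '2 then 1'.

2 then 1

Order 1 then 2:
  1 Preconsonantal h-Deletion: [huhkuhto] → [hukuto]
  2 Intervocalic Voicing: [hukuto] → [hugudo]
  result: [hugudo]
Order 2 then 1:
  2 Intervocalic Voicing: no change — [huhkuhto]
  1 Preconsonantal h-Deletion: [huhkuhto] → [hukuto]
  result: [hukuto]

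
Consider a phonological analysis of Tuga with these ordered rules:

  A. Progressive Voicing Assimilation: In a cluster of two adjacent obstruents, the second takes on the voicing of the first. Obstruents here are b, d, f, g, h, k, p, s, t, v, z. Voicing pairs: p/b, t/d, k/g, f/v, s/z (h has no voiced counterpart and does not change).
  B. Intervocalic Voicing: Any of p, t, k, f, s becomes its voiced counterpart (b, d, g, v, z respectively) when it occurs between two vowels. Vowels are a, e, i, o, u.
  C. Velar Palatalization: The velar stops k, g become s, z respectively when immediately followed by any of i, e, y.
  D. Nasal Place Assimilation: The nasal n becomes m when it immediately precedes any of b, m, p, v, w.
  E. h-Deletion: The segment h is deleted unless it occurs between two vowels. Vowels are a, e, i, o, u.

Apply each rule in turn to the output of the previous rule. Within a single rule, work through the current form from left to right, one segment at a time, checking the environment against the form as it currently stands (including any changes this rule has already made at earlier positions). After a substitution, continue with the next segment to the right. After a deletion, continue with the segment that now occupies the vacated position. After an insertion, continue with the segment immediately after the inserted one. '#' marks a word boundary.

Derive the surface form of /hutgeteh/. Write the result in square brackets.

[utsede]

A Progressive Voicing Assimilation: [hutgeteh] → [hutketeh]
B Intervocalic Voicing: [hutketeh] → [hutkedeh]
C Velar Palatalization: [hutkedeh] → [hutsedeh]
D Nasal Place Assimilation: no change — [hutsedeh]
E h-Deletion: [hutsedeh] → [utsede]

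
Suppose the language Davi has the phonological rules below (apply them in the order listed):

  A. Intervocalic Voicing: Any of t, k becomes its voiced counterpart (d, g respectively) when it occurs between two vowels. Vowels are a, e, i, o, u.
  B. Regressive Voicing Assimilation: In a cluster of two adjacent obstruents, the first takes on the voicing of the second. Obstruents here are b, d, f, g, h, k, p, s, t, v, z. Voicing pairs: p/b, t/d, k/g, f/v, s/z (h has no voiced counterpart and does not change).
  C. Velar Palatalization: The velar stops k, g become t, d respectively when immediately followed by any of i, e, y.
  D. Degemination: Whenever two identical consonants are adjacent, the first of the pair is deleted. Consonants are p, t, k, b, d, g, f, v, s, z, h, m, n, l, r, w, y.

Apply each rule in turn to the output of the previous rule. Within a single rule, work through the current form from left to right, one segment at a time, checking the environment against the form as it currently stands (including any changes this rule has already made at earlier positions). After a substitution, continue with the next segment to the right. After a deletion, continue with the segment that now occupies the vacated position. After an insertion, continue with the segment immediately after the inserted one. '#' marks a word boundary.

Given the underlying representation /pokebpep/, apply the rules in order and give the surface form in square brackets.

A Intervocalic Voicing: [pokebpep] → [pogebpep]
B Regressive Voicing Assimilation: [pogebpep] → [pogeppep]
C Velar Palatalization: [pogeppep] → [podeppep]
D Degemination: [podeppep] → [podepep]

[podepep]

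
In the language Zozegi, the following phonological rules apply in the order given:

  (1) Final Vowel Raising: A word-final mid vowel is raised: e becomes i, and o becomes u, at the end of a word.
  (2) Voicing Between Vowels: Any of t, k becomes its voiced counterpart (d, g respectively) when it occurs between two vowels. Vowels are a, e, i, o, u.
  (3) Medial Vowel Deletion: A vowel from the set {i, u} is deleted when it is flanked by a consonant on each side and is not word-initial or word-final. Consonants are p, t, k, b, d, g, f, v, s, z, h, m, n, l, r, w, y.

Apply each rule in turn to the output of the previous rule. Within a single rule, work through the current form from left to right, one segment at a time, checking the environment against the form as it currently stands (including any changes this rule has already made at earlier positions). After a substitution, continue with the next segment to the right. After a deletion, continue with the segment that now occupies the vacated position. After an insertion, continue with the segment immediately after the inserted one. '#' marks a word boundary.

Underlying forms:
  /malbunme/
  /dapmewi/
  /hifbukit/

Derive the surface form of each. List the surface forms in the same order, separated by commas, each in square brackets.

/malbunme/:
  (1) Final Vowel Raising: [malbunme] → [malbunmi]
  (2) Voicing Between Vowels: no change — [malbunmi]
  (3) Medial Vowel Deletion: [malbunmi] → [malbnmi]
/dapmewi/:
  (1) Final Vowel Raising: no change — [dapmewi]
  (2) Voicing Between Vowels: no change — [dapmewi]
  (3) Medial Vowel Deletion: no change — [dapmewi]
/hifbukit/:
  (1) Final Vowel Raising: no change — [hifbukit]
  (2) Voicing Between Vowels: [hifbukit] → [hifbugit]
  (3) Medial Vowel Deletion: [hifbugit] → [hfbgt]

[malbnmi], [dapmewi], [hfbgt]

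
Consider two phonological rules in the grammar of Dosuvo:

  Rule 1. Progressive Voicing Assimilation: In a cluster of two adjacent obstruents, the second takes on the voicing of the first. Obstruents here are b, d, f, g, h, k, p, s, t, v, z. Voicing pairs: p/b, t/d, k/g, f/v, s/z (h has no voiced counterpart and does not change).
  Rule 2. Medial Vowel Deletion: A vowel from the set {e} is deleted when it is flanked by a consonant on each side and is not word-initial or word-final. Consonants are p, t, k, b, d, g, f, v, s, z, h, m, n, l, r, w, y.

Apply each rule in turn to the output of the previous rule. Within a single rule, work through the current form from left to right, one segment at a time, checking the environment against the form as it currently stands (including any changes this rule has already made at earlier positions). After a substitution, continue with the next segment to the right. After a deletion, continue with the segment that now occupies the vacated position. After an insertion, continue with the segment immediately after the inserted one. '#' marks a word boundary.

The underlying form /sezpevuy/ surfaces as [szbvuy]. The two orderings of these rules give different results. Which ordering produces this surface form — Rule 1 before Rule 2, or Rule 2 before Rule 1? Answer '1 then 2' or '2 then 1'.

Order 1 then 2:
  1 Progressive Voicing Assimilation: [sezpevuy] → [sezbevuy]
  2 Medial Vowel Deletion: [sezbevuy] → [szbvuy]
  result: [szbvuy]
Order 2 then 1:
  2 Medial Vowel Deletion: [sezpevuy] → [szpvuy]
  1 Progressive Voicing Assimilation: [szpvuy] → [sspfuy]
  result: [sspfuy]

1 then 2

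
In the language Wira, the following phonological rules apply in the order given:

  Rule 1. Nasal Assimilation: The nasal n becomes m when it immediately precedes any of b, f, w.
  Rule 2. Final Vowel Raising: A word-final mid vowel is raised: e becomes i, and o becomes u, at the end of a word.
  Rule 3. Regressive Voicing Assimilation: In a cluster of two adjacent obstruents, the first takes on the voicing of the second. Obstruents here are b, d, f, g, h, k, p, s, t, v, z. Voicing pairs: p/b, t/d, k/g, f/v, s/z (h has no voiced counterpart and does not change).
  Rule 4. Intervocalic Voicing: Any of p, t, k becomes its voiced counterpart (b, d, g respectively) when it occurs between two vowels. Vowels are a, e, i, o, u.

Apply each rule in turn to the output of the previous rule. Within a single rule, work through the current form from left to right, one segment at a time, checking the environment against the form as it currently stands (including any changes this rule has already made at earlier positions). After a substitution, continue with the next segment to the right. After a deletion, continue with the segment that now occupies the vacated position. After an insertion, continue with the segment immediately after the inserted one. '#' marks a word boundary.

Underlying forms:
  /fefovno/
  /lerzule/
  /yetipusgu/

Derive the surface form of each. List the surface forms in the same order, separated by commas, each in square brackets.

[fefovnu], [lerzuli], [yedibuzgu]

/fefovno/:
  Rule 1 Nasal Assimilation: no change — [fefovno]
  Rule 2 Final Vowel Raising: [fefovno] → [fefovnu]
  Rule 3 Regressive Voicing Assimilation: no change — [fefovnu]
  Rule 4 Intervocalic Voicing: no change — [fefovnu]
/lerzule/:
  Rule 1 Nasal Assimilation: no change — [lerzule]
  Rule 2 Final Vowel Raising: [lerzule] → [lerzuli]
  Rule 3 Regressive Voicing Assimilation: no change — [lerzuli]
  Rule 4 Intervocalic Voicing: no change — [lerzuli]
/yetipusgu/:
  Rule 1 Nasal Assimilation: no change — [yetipusgu]
  Rule 2 Final Vowel Raising: no change — [yetipusgu]
  Rule 3 Regressive Voicing Assimilation: [yetipusgu] → [yetipuzgu]
  Rule 4 Intervocalic Voicing: [yetipuzgu] → [yedibuzgu]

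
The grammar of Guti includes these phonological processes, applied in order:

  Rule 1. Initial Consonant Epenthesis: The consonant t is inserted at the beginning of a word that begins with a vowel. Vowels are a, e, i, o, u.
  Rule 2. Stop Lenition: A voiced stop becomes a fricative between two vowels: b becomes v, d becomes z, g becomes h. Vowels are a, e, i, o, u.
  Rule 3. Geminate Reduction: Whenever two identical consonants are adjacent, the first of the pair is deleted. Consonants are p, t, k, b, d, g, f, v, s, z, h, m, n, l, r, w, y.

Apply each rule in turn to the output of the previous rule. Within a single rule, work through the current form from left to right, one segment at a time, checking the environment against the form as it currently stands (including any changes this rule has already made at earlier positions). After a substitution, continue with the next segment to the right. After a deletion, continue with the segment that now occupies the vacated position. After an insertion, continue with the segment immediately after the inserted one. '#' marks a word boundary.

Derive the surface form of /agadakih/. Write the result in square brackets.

[tahazakih]

Rule 1 Initial Consonant Epenthesis: [agadakih] → [tagadakih]
Rule 2 Stop Lenition: [tagadakih] → [tahazakih]
Rule 3 Geminate Reduction: no change — [tahazakih]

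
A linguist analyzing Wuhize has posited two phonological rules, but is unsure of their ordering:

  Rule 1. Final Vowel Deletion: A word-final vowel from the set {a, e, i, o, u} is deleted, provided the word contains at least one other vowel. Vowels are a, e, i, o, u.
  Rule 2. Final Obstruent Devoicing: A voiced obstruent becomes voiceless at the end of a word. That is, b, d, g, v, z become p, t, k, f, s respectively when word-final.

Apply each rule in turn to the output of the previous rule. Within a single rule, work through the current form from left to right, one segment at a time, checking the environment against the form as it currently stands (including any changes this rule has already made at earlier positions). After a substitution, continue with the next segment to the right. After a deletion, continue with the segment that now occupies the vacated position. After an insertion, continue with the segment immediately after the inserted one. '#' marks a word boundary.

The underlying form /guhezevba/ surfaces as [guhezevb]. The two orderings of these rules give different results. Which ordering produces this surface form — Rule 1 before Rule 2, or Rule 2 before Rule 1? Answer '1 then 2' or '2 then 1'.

2 then 1

Order 1 then 2:
  1 Final Vowel Deletion: [guhezevba] → [guhezevb]
  2 Final Obstruent Devoicing: [guhezevb] → [guhezevp]
  result: [guhezevp]
Order 2 then 1:
  2 Final Obstruent Devoicing: no change — [guhezevba]
  1 Final Vowel Deletion: [guhezevba] → [guhezevb]
  result: [guhezevb]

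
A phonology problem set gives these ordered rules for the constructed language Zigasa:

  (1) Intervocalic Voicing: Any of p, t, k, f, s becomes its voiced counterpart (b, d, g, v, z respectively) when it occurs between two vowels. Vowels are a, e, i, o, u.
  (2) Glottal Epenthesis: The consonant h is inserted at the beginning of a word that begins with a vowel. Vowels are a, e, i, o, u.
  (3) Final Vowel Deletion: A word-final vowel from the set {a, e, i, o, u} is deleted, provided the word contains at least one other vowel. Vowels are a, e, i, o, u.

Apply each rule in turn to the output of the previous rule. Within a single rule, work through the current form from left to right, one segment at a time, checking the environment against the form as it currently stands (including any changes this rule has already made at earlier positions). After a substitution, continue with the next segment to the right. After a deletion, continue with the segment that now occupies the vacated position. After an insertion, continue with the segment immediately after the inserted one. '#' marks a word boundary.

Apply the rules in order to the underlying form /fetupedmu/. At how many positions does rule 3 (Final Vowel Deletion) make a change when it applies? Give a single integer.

(1) Intervocalic Voicing: [fetupedmu] → [fedubedmu]
(2) Glottal Epenthesis: no change — [fedubedmu]
(3) Final Vowel Deletion: [fedubedmu] → [fedubedm]
Rule 3 changed 1 position(s).

1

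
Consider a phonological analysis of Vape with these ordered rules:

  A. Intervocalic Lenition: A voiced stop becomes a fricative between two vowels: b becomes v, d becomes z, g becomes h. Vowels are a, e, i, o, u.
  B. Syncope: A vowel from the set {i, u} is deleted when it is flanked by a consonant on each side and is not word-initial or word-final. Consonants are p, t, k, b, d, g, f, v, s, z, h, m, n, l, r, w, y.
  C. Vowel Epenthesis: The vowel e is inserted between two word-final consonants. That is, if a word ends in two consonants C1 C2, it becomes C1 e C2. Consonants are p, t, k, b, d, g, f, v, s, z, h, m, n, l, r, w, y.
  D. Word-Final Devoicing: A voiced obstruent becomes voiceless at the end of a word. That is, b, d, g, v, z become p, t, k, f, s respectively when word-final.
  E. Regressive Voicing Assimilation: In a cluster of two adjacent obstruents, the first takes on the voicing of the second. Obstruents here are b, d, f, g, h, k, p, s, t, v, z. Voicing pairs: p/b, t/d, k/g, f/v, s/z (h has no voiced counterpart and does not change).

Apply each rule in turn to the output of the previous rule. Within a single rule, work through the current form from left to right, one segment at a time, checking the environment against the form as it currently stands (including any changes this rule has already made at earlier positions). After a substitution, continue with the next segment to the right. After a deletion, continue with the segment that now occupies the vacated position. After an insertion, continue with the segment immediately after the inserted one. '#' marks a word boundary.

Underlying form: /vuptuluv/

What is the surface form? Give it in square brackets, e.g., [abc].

[fptlef]

A Intervocalic Lenition: no change — [vuptuluv]
B Syncope: [vuptuluv] → [vptlv]
C Vowel Epenthesis: [vptlv] → [vptlev]
D Word-Final Devoicing: [vptlev] → [vptlef]
E Regressive Voicing Assimilation: [vptlef] → [fptlef]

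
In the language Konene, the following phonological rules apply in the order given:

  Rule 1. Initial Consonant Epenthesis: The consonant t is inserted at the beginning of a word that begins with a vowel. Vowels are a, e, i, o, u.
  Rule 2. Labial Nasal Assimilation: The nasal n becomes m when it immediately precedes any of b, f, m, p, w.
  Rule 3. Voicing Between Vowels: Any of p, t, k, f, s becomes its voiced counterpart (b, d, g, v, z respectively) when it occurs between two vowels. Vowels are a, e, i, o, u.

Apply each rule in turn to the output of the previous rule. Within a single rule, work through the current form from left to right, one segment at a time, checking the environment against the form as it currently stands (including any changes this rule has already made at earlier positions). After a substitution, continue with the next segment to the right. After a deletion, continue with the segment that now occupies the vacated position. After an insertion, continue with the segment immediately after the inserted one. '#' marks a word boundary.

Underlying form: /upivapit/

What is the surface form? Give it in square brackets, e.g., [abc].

Rule 1 Initial Consonant Epenthesis: [upivapit] → [tupivapit]
Rule 2 Labial Nasal Assimilation: no change — [tupivapit]
Rule 3 Voicing Between Vowels: [tupivapit] → [tubivabit]

[tubivabit]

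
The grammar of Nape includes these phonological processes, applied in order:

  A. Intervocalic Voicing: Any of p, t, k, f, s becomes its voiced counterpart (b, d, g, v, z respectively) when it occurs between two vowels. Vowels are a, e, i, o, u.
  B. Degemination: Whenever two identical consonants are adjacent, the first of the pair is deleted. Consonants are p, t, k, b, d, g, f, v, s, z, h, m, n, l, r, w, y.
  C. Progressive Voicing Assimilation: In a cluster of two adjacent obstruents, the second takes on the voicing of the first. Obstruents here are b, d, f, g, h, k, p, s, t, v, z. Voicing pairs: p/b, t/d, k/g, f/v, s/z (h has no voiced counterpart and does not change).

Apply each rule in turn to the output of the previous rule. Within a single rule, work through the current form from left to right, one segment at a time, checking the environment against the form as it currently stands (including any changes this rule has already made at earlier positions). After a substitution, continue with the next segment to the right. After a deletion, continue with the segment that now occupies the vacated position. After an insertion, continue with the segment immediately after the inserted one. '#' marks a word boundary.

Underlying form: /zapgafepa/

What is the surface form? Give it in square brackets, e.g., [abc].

A Intervocalic Voicing: [zapgafepa] → [zapgaveba]
B Degemination: no change — [zapgaveba]
C Progressive Voicing Assimilation: [zapgaveba] → [zapkaveba]

[zapkaveba]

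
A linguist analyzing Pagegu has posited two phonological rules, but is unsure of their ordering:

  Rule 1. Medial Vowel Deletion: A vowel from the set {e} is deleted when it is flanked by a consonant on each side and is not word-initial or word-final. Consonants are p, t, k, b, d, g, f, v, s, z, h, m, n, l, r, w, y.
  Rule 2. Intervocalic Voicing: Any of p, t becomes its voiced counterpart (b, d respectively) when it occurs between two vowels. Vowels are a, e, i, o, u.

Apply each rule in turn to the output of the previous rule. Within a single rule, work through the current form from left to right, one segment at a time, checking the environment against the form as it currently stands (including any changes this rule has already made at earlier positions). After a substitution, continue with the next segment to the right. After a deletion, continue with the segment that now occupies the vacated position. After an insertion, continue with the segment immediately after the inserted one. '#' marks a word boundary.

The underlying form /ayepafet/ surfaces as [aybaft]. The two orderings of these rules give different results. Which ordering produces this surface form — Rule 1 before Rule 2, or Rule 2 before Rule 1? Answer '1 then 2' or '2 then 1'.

2 then 1

Order 1 then 2:
  1 Medial Vowel Deletion: [ayepafet] → [aypaft]
  2 Intervocalic Voicing: no change — [aypaft]
  result: [aypaft]
Order 2 then 1:
  2 Intervocalic Voicing: [ayepafet] → [ayebafet]
  1 Medial Vowel Deletion: [ayebafet] → [aybaft]
  result: [aybaft]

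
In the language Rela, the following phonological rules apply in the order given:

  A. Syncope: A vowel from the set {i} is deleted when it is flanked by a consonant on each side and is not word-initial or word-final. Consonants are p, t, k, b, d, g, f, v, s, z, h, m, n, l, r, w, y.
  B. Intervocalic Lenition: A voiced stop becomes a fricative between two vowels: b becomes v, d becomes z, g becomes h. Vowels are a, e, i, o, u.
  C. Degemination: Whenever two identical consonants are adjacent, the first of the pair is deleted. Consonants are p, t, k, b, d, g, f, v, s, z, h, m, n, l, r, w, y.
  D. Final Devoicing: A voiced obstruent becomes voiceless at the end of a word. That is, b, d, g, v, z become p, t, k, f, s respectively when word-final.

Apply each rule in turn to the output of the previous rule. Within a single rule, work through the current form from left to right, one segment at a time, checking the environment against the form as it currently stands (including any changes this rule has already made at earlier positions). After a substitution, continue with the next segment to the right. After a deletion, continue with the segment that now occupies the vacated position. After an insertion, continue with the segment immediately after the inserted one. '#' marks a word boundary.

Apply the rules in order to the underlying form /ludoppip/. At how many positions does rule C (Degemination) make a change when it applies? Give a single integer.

2

A Syncope: [ludoppip] → [ludoppp]
B Intervocalic Lenition: [ludoppp] → [luzoppp]
C Degemination: [luzoppp] → [luzop]
D Final Devoicing: no change — [luzop]
Rule C changed 2 position(s).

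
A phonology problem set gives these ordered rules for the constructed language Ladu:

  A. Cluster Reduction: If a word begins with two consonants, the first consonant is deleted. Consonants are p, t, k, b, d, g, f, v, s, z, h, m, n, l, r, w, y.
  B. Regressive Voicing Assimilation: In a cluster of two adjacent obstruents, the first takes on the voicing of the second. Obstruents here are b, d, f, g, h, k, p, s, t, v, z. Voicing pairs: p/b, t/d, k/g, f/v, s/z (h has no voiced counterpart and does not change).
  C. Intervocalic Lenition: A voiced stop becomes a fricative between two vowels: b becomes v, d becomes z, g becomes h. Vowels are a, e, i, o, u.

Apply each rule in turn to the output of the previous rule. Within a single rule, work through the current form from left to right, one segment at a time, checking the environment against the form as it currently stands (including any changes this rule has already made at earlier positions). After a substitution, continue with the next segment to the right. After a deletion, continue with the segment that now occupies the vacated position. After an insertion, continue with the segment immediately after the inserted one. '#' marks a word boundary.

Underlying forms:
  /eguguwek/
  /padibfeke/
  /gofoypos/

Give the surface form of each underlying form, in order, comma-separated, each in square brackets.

[ehuhuwek], [pazipfeke], [gofoypos]

/eguguwek/:
  A Cluster Reduction: no change — [eguguwek]
  B Regressive Voicing Assimilation: no change — [eguguwek]
  C Intervocalic Lenition: [eguguwek] → [ehuhuwek]
/padibfeke/:
  A Cluster Reduction: no change — [padibfeke]
  B Regressive Voicing Assimilation: [padibfeke] → [padipfeke]
  C Intervocalic Lenition: [padipfeke] → [pazipfeke]
/gofoypos/:
  A Cluster Reduction: no change — [gofoypos]
  B Regressive Voicing Assimilation: no change — [gofoypos]
  C Intervocalic Lenition: no change — [gofoypos]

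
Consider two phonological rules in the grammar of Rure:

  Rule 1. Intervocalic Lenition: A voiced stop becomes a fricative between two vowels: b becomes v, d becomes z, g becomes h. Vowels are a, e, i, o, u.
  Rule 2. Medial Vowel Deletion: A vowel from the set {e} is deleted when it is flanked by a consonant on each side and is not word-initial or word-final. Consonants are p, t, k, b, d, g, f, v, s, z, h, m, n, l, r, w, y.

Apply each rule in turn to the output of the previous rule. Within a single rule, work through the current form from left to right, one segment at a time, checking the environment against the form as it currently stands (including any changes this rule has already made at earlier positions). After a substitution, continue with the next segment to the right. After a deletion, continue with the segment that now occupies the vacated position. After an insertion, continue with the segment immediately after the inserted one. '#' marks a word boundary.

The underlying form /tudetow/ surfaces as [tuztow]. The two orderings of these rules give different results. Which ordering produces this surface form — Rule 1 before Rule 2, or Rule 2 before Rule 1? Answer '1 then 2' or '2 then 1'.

Order 1 then 2:
  1 Intervocalic Lenition: [tudetow] → [tuzetow]
  2 Medial Vowel Deletion: [tuzetow] → [tuztow]
  result: [tuztow]
Order 2 then 1:
  2 Medial Vowel Deletion: [tudetow] → [tudtow]
  1 Intervocalic Lenition: no change — [tudtow]
  result: [tudtow]

1 then 2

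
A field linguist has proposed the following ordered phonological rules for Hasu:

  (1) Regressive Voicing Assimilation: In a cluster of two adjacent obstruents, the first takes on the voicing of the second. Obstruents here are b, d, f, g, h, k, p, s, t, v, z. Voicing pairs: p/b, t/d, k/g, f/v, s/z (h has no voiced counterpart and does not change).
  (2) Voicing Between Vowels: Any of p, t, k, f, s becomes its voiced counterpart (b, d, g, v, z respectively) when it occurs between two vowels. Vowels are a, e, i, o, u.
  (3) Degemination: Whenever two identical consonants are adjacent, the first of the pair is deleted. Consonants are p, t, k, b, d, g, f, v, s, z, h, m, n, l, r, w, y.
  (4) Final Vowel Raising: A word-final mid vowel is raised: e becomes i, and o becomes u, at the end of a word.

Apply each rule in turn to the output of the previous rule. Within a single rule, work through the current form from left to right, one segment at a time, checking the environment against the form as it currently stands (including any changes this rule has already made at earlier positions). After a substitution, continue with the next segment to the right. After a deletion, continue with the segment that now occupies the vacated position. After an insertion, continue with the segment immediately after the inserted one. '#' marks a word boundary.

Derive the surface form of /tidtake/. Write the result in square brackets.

[titagi]

(1) Regressive Voicing Assimilation: [tidtake] → [tittake]
(2) Voicing Between Vowels: [tittake] → [tittage]
(3) Degemination: [tittage] → [titage]
(4) Final Vowel Raising: [titage] → [titagi]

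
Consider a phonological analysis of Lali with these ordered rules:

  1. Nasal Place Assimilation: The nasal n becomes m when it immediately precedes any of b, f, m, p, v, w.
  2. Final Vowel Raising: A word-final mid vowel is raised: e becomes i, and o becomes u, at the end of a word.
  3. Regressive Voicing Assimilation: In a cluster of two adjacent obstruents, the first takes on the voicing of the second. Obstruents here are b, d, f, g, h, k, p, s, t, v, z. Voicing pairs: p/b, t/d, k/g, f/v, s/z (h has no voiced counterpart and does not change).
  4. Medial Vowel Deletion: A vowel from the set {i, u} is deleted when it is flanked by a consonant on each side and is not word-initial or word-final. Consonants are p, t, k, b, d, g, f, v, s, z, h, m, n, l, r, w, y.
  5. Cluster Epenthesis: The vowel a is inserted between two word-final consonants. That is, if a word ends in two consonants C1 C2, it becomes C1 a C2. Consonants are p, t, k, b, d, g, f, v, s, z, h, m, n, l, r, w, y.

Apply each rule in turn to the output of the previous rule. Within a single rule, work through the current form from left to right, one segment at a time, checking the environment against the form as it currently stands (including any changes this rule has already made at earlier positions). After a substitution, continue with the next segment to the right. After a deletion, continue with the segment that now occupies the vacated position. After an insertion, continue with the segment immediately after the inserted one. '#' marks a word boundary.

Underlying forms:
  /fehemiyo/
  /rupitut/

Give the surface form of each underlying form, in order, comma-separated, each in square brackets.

[fehemyu], [rptat]

/fehemiyo/:
  1 Nasal Place Assimilation: no change — [fehemiyo]
  2 Final Vowel Raising: [fehemiyo] → [fehemiyu]
  3 Regressive Voicing Assimilation: no change — [fehemiyu]
  4 Medial Vowel Deletion: [fehemiyu] → [fehemyu]
  5 Cluster Epenthesis: no change — [fehemyu]
/rupitut/:
  1 Nasal Place Assimilation: no change — [rupitut]
  2 Final Vowel Raising: no change — [rupitut]
  3 Regressive Voicing Assimilation: no change — [rupitut]
  4 Medial Vowel Deletion: [rupitut] → [rptt]
  5 Cluster Epenthesis: [rptt] → [rptat]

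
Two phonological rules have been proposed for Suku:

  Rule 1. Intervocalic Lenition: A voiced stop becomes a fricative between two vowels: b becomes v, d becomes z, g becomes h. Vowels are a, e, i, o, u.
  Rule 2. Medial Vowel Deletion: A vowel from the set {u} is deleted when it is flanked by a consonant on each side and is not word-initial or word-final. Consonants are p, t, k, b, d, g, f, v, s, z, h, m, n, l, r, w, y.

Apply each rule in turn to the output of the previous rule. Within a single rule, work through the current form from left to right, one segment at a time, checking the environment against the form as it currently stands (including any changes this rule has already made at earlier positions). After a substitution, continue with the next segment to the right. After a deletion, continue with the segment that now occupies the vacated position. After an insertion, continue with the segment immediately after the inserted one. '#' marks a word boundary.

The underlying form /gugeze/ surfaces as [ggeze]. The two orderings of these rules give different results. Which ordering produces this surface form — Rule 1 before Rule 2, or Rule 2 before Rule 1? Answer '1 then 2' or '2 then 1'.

Order 1 then 2:
  1 Intervocalic Lenition: [gugeze] → [guheze]
  2 Medial Vowel Deletion: [guheze] → [gheze]
  result: [gheze]
Order 2 then 1:
  2 Medial Vowel Deletion: [gugeze] → [ggeze]
  1 Intervocalic Lenition: no change — [ggeze]
  result: [ggeze]

2 then 1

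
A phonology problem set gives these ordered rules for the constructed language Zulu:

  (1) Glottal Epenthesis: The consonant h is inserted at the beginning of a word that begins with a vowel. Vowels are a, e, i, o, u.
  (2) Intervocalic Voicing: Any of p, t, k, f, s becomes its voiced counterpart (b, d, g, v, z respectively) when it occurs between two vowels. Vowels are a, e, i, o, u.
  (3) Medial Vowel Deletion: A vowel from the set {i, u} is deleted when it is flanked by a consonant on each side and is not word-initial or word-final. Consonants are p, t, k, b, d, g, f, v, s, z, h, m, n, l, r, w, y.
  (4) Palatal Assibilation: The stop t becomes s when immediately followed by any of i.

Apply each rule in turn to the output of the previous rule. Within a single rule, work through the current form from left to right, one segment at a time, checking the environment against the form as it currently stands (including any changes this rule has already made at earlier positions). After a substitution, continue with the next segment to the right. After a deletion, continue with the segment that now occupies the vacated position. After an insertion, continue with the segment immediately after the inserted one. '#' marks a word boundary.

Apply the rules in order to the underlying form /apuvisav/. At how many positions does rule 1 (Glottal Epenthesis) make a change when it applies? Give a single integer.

(1) Glottal Epenthesis: [apuvisav] → [hapuvisav]
(2) Intervocalic Voicing: [hapuvisav] → [habuvizav]
(3) Medial Vowel Deletion: [habuvizav] → [habvzav]
(4) Palatal Assibilation: no change — [habvzav]
Rule 1 changed 1 position(s).

1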